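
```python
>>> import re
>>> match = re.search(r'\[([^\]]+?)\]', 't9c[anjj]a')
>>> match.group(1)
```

Unlike `match`, `search` isn't anchored — it looks for the pattern anywhere in the string.
The match spans [3:9] → '[anjj]'.
Captured: group 1 = 'anjj'.

'anjj'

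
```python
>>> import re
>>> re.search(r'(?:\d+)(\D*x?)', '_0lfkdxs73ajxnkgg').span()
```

(1, 8)

The pattern matches one or more of a digit (non-capturing group); then zero or more of a non-digit, then optionally the literal 'x' (captured).
`search` walks the string left to right and returns the first match it finds.
The match spans [1:8] → '0lfkdxs'.
Captured: group 1 = 'lfkdxs'.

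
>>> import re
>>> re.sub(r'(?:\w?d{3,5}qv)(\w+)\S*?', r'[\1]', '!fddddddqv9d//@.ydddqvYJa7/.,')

Each match is replaced using the text its own group 1 captured.

'!f[9d]//@.[YJa7]/.,'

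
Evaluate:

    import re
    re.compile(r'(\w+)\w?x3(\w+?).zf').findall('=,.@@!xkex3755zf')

[('xke', '75')]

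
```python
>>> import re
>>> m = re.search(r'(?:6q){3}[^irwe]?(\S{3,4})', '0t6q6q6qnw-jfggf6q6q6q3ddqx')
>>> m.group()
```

'6q6q6qnw-jf'

Pattern: the literal '6q' repeated 3 times, then optionally any character except [irwe]; then 3 to 4 of a non-whitespace character (captured).
Unlike `match`, `search` isn't anchored — it looks for the pattern anywhere in the string.
The match spans [2:13] → '6q6q6qnw-jf'.
Captured: group 1 = 'w-jf'.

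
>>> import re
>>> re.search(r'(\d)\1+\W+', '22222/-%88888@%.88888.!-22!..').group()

The backreference `\1` re-matches whatever the first group consumed, character for character.
`re.search` scans for the first position where the pattern succeeds.
The match spans [0:8] → '22222/-%'.
Captured: group 1 = '2'.

'22222/-%'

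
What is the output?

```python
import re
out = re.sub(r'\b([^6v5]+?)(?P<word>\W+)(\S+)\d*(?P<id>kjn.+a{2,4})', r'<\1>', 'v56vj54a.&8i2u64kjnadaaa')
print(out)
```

v56vj54a<.>

The replacement refers to a captured group, so each match is rewritten using its own captured text.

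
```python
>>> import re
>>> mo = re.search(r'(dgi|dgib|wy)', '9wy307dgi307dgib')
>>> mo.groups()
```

('wy',)

The match spans [1:3] → 'wy'.
Captured: group 1 = 'wy'.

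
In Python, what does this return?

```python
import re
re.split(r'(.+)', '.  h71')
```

['', '.  h71', '']

The pattern matches one or more of any character (captured).
Matches to split on: at [0:6] → '.  h71'.
`re.split` interleaves the captured-group text with the surrounding fragments.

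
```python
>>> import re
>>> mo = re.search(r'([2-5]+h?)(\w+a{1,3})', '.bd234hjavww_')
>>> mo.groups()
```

The match spans [3:9] → '234hja'.
Captured: group 1 = '234h', group 2 = 'ja'.

('234h', 'ja')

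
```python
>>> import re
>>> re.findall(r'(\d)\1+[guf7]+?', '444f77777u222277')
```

['4', '7', '2']

`\1` has to match the exact text group 1 already captured.
Because there's exactly one group, `findall` drops the full match and keeps group 1 from each hit.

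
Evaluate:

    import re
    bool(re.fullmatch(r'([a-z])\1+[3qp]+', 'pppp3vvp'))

False

`fullmatch` succeeds only if the pattern covers the string from start to end.
Here the pattern can't cover the whole string, so the call returns None, and `bool(None)` is False.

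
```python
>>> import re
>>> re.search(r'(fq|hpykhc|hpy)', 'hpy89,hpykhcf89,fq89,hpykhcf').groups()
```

('hpy',)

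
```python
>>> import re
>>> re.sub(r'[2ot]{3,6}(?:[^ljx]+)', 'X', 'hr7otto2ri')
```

'hr7X'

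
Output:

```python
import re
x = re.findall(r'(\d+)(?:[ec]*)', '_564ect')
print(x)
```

The pattern matches one or more of a digit (captured); then zero or more of one of [ec] (non-capturing group).
`findall` collects group 1 from the one match (1 total).

['564']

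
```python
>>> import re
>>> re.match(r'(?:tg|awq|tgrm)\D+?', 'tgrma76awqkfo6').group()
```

`re.match` won't scan ahead — the pattern has to work from the very first character.
The match spans [0:3] → 'tgr'.

'tgr'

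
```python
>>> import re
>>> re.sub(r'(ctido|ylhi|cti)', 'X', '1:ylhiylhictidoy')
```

Branches in `(...|...)` are attempted left-to-right; the first branch that allows the whole pattern to succeed is taken.
Matches: at [2:6] → 'ylhi'; at [6:10] → 'ylhi'; at [10:15] → 'ctido'.
Every occurrence is swapped for 'X'.

'1:XXXy'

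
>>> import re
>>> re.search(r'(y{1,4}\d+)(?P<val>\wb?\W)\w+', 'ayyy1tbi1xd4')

None

The pattern matches 1 to 4 of the literal 'y', then one or more of a digit (captured); then a word character, then optionally a literal 'b', then a non-word character (captured as 'val'); then one or more of a word character.
Here the pattern never matches, so the call returns None.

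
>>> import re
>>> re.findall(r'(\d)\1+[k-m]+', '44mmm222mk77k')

['4', '2', '7']

`\1` is not a pattern — it's the concrete string captured by group 1, re-applied verbatim.
Matches: at [0:5] match '44mmm', group 1 = '4'; at [5:10] match '222mk', group 1 = '2'; at [10:13] match '77k', group 1 = '7'.
`findall` collects group 1 from each match (3 total).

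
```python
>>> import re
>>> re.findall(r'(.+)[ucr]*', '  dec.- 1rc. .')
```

['  dec.- 1rc. .']

Pattern: one or more of any character (captured); then zero or more of one of [ucr].
Matches: at [0:14] match '  dec.- 1rc. .', group 1 = '  dec.- 1rc. .'.
Because there's exactly one group, `findall` drops the full match and keeps group 1 from the one hit.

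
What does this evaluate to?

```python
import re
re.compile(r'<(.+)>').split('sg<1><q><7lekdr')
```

['sg', '1><q', '<7lekdr']

Matches to split on: at [2:8] → '<1><q>'.
Because the pattern has a capturing group, `split` also inserts each captured text between the pieces.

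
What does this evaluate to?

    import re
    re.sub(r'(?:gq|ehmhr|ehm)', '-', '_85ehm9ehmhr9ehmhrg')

'_85-9-9-g'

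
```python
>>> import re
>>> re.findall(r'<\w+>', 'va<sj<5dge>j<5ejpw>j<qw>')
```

['<5dge>', '<5ejpw>', '<qw>']

Scanning left to right: at [5:11] → '<5dge>'; at [12:19] → '<5ejpw>'; at [20:24] → '<qw>'.
With no groups in the pattern, `findall` gives back each whole match — 3 here.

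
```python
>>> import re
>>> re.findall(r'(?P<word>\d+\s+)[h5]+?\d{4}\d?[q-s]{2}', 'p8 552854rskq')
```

Pattern: one or more of a digit, then one or more of whitespace (captured as 'word'); then one or more of one of [h5] (lazy), then exactly 4 of a digit; then optionally a digit, then exactly 2 of a character in [q-s].
Scanning left to right: at [1:11] match '8 552854rs', group 1 = '8 '.
One capturing group, so `findall` returns just the captured substring from the one match — 1 in all.

['8 ']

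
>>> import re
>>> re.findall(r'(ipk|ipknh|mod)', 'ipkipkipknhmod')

['ipk', 'ipk', 'ipk', 'mod']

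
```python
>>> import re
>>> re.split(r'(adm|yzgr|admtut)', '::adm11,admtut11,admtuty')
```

['::', 'adm', '11,', 'adm', 'tut11,', 'adm', 'tuty']

Branches in `(...|...)` are attempted left-to-right; the first branch that allows the whole pattern to succeed is taken.
Because the pattern has a capturing group, `split` also inserts each captured text between the pieces.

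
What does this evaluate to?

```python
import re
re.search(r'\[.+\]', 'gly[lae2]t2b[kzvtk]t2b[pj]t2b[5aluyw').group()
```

'[lae2]t2b[kzvtk]t2b[pj]'

The match spans [3:26] → '[lae2]t2b[kzvtk]t2b[pj]'.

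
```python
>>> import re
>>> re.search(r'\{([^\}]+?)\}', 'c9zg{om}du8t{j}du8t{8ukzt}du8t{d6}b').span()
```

Unlike `match`, `search` isn't anchored — it looks for the pattern anywhere in the string.
The match spans [4:8] → '{om}'.
Captured: group 1 = 'om'.

(4, 8)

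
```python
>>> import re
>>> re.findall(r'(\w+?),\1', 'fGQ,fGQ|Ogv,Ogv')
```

A backreference is literal: `\1` must see the identical characters the first group matched.
One capturing group, so `findall` returns just the captured substring from each match — 2 in all.

['fGQ', 'Ogv']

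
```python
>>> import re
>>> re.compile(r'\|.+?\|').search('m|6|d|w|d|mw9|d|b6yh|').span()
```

(1, 4)

The `?` after the quantifier makes it lazy — it takes as little as possible before letting the rest of the pattern try.
`re.search` scans for the first position where the pattern succeeds.
The match spans [1:4] → '|6|'.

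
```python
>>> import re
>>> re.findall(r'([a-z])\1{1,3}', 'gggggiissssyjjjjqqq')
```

['g', 'i', 's', 'j', 'q']

A backreference is literal: `\1` must see the identical characters the first group matched.
Scanning left to right: at [0:4] match 'gggg', group 1 = 'g'; at [5:7] match 'ii', group 1 = 'i'; at [7:11] match 'ssss', group 1 = 's'; at [12:16] match 'jjjj', group 1 = 'j'; at [16:19] match 'qqq', group 1 = 'q'.
`findall` collects group 1 from each match (5 total).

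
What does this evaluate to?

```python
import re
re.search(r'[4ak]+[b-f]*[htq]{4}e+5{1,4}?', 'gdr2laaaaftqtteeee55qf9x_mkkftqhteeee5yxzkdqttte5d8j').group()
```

Pattern: one or more of one of [4ak], then zero or more of a character in [b-f], then exactly 4 of one of [htq]; then one or more of the literal 'e', then 1 to 4 of a literal '5' (lazy).
Lazy quantifiers expand one character at a time until the remainder of the pattern can match.
Unlike `match`, `search` isn't anchored — it looks for the pattern anywhere in the string.
The match spans [5:19] → 'aaaaftqtteeee5'.

'aaaaftqtteeee5'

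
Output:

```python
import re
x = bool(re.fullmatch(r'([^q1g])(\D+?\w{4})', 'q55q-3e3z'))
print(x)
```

False

For `fullmatch`, every character of the input must be accounted for by the pattern.
Here there's no way to consume every character, so the call returns None, and `bool(None)` is False.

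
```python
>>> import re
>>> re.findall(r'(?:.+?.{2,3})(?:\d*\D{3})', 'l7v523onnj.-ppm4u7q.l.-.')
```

['l7v523onn', 'j.-ppm', '4u7q.l.']

This matches one or more of any character (lazy), then 2 to 3 of any character (non-capturing group); then zero or more of a digit, then exactly 3 of a non-digit (non-capturing group).
Lazy quantifiers expand one character at a time until the remainder of the pattern can match.
Matches: at [0:9] → 'l7v523onn'; at [9:15] → 'j.-ppm'; at [15:22] → '4u7q.l.'.
`findall` yields the raw match text (3 of them) because the pattern has no groups.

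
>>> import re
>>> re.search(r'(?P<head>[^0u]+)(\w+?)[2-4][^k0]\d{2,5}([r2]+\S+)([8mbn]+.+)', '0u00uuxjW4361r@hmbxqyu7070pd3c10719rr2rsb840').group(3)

This matches one or more of any character except [0u] (captured as 'head'); then one or more of a word character (lazy) (captured); then a character in [2-4], then any character except [k0], then 2 to 5 of a digit; then one or more of one of [r2], then one or more of a non-whitespace character (captured); then one or more of one of [8mbn], then one or more of any character (captured).
`re.search` scans for the first position where the pattern succeeds.
The match spans [6:44] → 'xjW4361r@hmbxqyu7070pd3c10719rr2rsb840'.
Captured: group 1 = 'xjW4361r@hmbxqy', group 2 = 'u7070pd', group 3 = 'rr2rsb', group 4 = '840'.

'rr2rsb'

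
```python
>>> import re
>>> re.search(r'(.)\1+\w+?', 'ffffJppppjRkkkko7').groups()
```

('f',)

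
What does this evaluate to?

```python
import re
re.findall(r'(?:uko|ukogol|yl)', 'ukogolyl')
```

['uko', 'yl']

Alternation tries branches left to right and keeps the first one that lets the overall match succeed at that position.
Since nothing is captured, `findall` lists the 2 matched substrings directly.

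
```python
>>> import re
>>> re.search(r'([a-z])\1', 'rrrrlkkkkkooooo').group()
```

'rr'

The backreference `\1` re-matches whatever the first group consumed, character for character.
Unlike `match`, `search` isn't anchored — it looks for the pattern anywhere in the string.
The match spans [0:2] → 'rr'.
Captured: group 1 = 'r'.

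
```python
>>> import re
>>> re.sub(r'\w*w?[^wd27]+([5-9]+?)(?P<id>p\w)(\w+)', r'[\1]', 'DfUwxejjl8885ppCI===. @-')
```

'[5]===. @-'

The pattern matches zero or more of a word character, then optionally the literal 'w', then one or more of any character except [wd27]; then one or more of a character in [5-9] (lazy) (captured); then the literal 'p', then a word character (captured as 'id'); then one or more of a word character (captured).
Matches: at [0:17] → 'DfUwxejjl8885ppCI'.
Each match is replaced using the text its own group 1 captured.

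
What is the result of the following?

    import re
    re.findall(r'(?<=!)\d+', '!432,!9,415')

['432', '9']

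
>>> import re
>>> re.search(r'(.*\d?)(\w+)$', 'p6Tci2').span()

(0, 6)

This matches zero or more of any character, then optionally a digit (captured); then one or more of a word character (captured); then anchored at the end.
Unlike `match`, `search` isn't anchored — it looks for the pattern anywhere in the string.
The match spans [0:6] → 'p6Tci2'.
Captured: group 1 = 'p6Tci', group 2 = '2'.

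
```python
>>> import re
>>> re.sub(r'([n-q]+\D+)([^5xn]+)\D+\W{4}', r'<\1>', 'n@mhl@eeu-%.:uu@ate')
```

'<n@mhl@e>uu@ate'

Pattern: one or more of a character in [n-q], then one or more of a non-digit (captured); then one or more of any character except [5xn] (captured); then one or more of a non-digit; then exactly 4 of a non-word character.
Matches: at [0:13] → 'n@mhl@eeu-%.:'.
The replacement refers to a captured group, so each match is rewritten using its own captured text.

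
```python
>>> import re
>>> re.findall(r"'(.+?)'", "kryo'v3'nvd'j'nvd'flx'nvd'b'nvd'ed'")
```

Lazy quantifiers expand one character at a time until the remainder of the pattern can match.
Scanning left to right: at [4:8] match "'v3'", group 1 = 'v3'; at [11:14] match "'j'", group 1 = 'j'; at [17:22] match "'flx'", group 1 = 'flx'; at [25:28] match "'b'", group 1 = 'b'; at [31:35] match "'ed'", group 1 = 'ed'.
`findall` collects group 1 from each match (5 total).

['v3', 'j', 'flx', 'b', 'ed']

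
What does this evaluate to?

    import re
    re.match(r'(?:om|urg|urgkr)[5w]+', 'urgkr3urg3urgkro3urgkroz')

`re.match` only tries the pattern at the start of the string.
Here position 0 doesn't satisfy it, so the call returns None.

None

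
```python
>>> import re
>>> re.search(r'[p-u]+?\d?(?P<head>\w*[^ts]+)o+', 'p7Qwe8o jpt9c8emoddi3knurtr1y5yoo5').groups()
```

('Qwe8',)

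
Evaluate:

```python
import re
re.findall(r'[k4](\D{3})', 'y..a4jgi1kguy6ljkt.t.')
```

['jgi', 'guy', 't.t']

`findall` collects group 1 from each match (3 total).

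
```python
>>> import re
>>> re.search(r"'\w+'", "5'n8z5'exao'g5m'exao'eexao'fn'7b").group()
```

`search` walks the string left to right and returns the first match it finds.
The match spans [1:7] → "'n8z5'".

"'n8z5'"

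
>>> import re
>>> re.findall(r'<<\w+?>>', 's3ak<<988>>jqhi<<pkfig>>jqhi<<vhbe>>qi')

Scanning left to right: at [4:11] → '<<988>>'; at [15:24] → '<<pkfig>>'; at [28:36] → '<<vhbe>>'.
No capturing groups, so `findall` returns the 3 full match strings.

['<<988>>', '<<pkfig>>', '<<vhbe>>']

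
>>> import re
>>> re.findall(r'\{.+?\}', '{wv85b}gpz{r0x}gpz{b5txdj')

Since nothing is captured, `findall` lists the 2 matched substrings directly.

['{wv85b}', '{r0x}']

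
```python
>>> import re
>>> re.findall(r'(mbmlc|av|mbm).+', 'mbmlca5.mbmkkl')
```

['mbmlc']

`|` is ordered: at each position the engine commits to the first alternative that works.
Walking the string: at [0:14] match 'mbmlca5.mbmkkl', group 1 = 'mbmlc'.
`findall` collects group 1 from the one match (1 total).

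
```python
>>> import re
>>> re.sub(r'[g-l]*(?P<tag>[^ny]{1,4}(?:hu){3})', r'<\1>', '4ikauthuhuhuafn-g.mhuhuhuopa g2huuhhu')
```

'4<authuhuhu>afn<-g.mhuhuhu>opa g2huuhhu'

The pattern matches zero or more of a character in [g-l]; then 1 to 4 of any character except [ny], then the literal 'hu' repeated 3 times (captured as 'tag').
Matches: at [1:12] → 'ikauthuhuhu'; at [15:25] → '-g.mhuhuhu'.
`\1` in the replacement pulls in group 1's text for each match.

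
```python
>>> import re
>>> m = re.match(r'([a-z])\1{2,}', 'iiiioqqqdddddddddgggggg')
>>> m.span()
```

`match` is anchored at position 0; if the pattern doesn't fit there, it returns None.
The match spans [0:4] → 'iiii'.

(0, 4)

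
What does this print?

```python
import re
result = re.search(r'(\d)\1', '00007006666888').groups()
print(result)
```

The match spans [0:2] → '00'.
Captured: group 1 = '0'.

('0',)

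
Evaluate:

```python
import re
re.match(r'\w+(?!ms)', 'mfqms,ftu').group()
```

'mfqms'

The negative lookahead/lookbehind blocks any match where the forbidden context is present.
`re.match` only tries the pattern at the start of the string.
The match spans [0:5] → 'mfqms'.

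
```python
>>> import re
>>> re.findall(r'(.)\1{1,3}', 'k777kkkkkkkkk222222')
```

After group 1 captures some text, `\1` only succeeds where that same text appears again.
Matches: at [1:4] match '777', group 1 = '7'; at [4:8] match 'kkkk', group 1 = 'k'; at [8:12] match 'kkkk', group 1 = 'k'; at [13:17] match '2222', group 1 = '2'; at [17:19] match '22', group 1 = '2'.
`findall` collects group 1 from each match (5 total).

['7', 'k', 'k', '2', '2']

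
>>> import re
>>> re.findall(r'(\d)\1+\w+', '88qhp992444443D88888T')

['8']

`\1` has to match the exact text group 1 already captured.
Walking the string: at [0:21] match '88qhp992444443D88888T', group 1 = '8'.
`findall` collects group 1 from the one match (1 total).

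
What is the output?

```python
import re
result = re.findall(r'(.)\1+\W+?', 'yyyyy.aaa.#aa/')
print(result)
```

After group 1 captures some text, `\1` only succeeds where that same text appears again.
One capturing group, so `findall` returns just the captured substring from each match — 3 in all.

['y', 'a', 'a']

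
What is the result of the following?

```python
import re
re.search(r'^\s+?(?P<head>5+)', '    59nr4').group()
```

This matches anchored at the start of the string; then one or more of whitespace (lazy); then one or more of a literal '5' (captured as 'head').
The match spans [0:5] → '    5'.

'    5'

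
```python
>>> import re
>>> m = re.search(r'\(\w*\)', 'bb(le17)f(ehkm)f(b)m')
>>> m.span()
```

(2, 8)

The match spans [2:8] → '(le17)'.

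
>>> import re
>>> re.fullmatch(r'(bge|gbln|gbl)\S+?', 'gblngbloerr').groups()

Branches in `(...|...)` are attempted left-to-right; the first branch that allows the whole pattern to succeed is taken.
For `fullmatch`, every character of the input must be accounted for by the pattern.
The match spans [0:11] → 'gblngbloerr'.
Captured: group 1 = 'gbln'.

('gbln',)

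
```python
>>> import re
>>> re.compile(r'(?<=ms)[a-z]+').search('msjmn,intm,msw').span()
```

The lookaround is zero-width — it requires the adjacent text to match without consuming it, so the asserted text isn't part of the match.
Unlike `match`, `search` isn't anchored — it looks for the pattern anywhere in the string.
The match spans [2:5] → 'jmn'.

(2, 5)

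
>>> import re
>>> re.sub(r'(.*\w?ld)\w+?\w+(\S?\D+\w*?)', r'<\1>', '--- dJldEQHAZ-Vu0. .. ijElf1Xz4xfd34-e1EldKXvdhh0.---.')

'<--- dJldEQHAZ-Vu0. .. ijElf1Xz4xfd34-e1Eld>'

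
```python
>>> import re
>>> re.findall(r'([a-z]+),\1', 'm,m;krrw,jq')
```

['m']

The backreference `\1` re-matches whatever the first group consumed, character for character.
Scanning left to right: at [0:3] match 'm,m', group 1 = 'm'.
One capturing group, so `findall` returns just the captured substring from the one match — 1 in all.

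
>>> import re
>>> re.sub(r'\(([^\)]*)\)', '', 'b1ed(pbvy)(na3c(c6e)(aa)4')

'b1ed4'

Matches: at [4:10] → '(pbvy)'; at [10:20] → '(na3c(c6e)'; at [20:24] → '(aa)'.
Every occurrence is swapped for ''.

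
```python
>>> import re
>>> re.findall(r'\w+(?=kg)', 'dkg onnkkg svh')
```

The `(?=…)`/`(?<=…)` assertion just peeks at neighbouring text; it doesn't advance the match position.
Scanning left to right: at [0:1] → 'd'; at [4:8] → 'onnk'.
No capturing groups, so `findall` returns the 2 full match strings.

['d', 'onnk']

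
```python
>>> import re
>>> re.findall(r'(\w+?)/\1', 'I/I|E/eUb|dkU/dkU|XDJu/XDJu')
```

['I', 'dkU', 'XDJu']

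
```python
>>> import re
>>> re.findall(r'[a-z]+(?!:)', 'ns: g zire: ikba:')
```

['n', 'g', 'zir', 'ikb']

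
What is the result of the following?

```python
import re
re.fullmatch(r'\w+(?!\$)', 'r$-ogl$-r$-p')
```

None

`re.fullmatch` requires the pattern to consume the entire string.
Here there's no way to consume every character, so the call returns None.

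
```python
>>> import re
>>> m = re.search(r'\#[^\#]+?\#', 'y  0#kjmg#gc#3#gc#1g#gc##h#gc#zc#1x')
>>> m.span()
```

(4, 10)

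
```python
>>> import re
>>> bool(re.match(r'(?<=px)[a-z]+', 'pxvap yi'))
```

False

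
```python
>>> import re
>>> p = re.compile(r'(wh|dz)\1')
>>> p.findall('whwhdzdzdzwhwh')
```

['wh', 'dz', 'wh']

The backreference `\1` re-matches whatever the first group consumed, character for character.
Matches: at [0:4] match 'whwh', group 1 = 'wh'; at [4:8] match 'dzdz', group 1 = 'dz'; at [10:14] match 'whwh', group 1 = 'wh'.
`findall` collects group 1 from each match (3 total).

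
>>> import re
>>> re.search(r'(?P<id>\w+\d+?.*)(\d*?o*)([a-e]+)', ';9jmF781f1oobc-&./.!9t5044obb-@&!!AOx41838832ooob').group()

Pattern: one or more of a word character, then one or more of a digit (lazy), then zero or more of any character (captured as 'id'); then zero or more of a digit (lazy), then zero or more of the literal 'o' (captured); then one or more of a character in [a-e] (captured).
`re.search` scans for the first position where the pattern succeeds.
The match spans [1:49] → '9jmF781f1oobc-&./.!9t5044obb-@&!!AOx41838832ooob'.
Captured: group 1 = '9jmF781f1oobc-&./.!9t5044obb-@&!!AOx41838832ooo', group 2 = '', group 3 = 'b'.

'9jmF781f1oobc-&./.!9t5044obb-@&!!AOx41838832ooob'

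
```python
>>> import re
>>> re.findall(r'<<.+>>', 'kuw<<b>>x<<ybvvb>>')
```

['<<b>>x<<ybvvb>>']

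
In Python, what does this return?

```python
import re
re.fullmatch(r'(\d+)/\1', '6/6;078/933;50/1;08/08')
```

None

`\1` has to match the exact text group 1 already captured.
`re.fullmatch` requires the pattern to consume the entire string.
Here there's no way to consume every character, so the call returns None.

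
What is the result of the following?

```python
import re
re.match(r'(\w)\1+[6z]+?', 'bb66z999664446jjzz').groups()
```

`\1` is not a pattern — it's the concrete string captured by group 1, re-applied verbatim.
`re.match` only tries the pattern at the start of the string.
The match spans [0:3] → 'bb6'.
Captured: group 1 = 'b'.

('b',)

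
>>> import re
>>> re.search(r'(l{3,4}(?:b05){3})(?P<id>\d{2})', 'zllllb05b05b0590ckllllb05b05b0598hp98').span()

The match spans [1:16] → 'llllb05b05b0590'.

(1, 16)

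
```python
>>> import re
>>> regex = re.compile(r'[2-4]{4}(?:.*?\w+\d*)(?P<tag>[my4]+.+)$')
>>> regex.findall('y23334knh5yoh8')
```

['yoh8']

This matches exactly 4 of a character in [2-4]; then zero or more of any character (lazy), then one or more of a word character, then zero or more of a digit (non-capturing group); then one or more of one of [my4], then one or more of any character (captured as 'tag'); then anchored at the end.
Walking the string: at [1:14] match '23334knh5yoh8', group 1 = 'yoh8'.
With a single group, `findall` returns only what that group captured — 1 item.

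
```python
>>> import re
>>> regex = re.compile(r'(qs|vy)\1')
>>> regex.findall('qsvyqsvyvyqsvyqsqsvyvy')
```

['vy', 'qs', 'vy']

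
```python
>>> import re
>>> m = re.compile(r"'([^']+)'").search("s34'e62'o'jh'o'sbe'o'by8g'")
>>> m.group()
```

The match spans [3:8] → "'e62'".

"'e62'"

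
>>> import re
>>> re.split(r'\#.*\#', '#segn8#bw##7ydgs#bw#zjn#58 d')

['', '58 d']

Each match becomes a cut point; 2 segments remain.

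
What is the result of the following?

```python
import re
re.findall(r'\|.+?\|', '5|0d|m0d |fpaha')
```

Walking the string: at [1:5] → '|0d|'.
With no groups in the pattern, `findall` gives back each whole match — 1 here.

['|0d|']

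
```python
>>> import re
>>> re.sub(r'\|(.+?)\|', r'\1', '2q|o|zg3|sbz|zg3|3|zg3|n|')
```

'2qozg3sbzzg33zg3n'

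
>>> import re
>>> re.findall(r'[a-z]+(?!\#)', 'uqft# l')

`(?!…)`/`(?<!…)` only lets a position through if the neighbouring text does NOT match; no characters are consumed.
`findall` yields the raw match text (2 of them) because the pattern has no groups.

['uqf', 'l']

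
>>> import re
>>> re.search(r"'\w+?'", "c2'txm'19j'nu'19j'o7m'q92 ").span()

The match spans [2:7] → "'txm'".

(2, 7)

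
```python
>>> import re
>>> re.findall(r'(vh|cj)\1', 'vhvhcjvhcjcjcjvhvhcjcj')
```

['vh', 'cj', 'vh', 'cj']

A backreference is literal: `\1` must see the identical characters the first group matched.
Because there's exactly one group, `findall` drops the full match and keeps group 1 from each hit.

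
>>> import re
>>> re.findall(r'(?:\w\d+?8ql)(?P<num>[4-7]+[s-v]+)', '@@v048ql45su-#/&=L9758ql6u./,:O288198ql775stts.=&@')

Pattern: a word character, then one or more of a digit (lazy), then the literal '8ql' (non-capturing group); then one or more of a character in [4-7], then one or more of a character in [s-v] (captured as 'num').
Walking the string: at [2:12] match 'v048ql45su', group 1 = '45su'; at [17:26] match 'L9758ql6u', group 1 = '6u'; at [30:46] match 'O288198ql775stts', group 1 = '775stts'.
`findall` collects group 1 from each match (3 total).

['45su', '6u', '775stts']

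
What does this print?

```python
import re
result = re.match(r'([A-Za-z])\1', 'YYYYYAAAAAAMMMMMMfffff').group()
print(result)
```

YY

`\1` is not a pattern — it's the concrete string captured by group 1, re-applied verbatim.
`match` is anchored at position 0; if the pattern doesn't fit there, it returns None.
The match spans [0:2] → 'YY'.
Captured: group 1 = 'Y'.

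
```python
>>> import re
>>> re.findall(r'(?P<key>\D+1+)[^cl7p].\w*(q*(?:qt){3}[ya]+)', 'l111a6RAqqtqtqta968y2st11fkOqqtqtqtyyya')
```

[('l111', 'qtqtqtyyya')]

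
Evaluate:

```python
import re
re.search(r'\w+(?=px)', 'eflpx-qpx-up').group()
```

Lookahead/lookbehind check context without consuming it, so the matched span excludes the asserted characters.
`re.search` scans for the first position where the pattern succeeds.
The match spans [0:3] → 'efl'.

'efl'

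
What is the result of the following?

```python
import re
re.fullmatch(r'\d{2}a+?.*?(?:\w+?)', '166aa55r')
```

This matches exactly 2 of a digit, then one or more of a literal 'a' (lazy), then zero or more of any character (lazy); then one or more of a word character (lazy) (non-capturing group).
`fullmatch` succeeds only if the pattern covers the string from start to end.
Here the string isn't matched end-to-end, so the call returns None.

None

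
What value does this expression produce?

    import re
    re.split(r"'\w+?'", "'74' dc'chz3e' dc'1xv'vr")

Splitting on the pattern gives 4 pieces.

['', ' dc', ' dc', 'vr']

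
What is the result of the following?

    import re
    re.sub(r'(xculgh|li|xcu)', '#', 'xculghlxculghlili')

The regex engine tests alternatives in the order written; an earlier branch that matches wins even if a later one would match more.
Matches: at [0:6] → 'xculgh'; at [7:13] → 'xculgh'; at [13:15] → 'li'; at [15:17] → 'li'.
Every occurrence is swapped for '#'.

'#l###'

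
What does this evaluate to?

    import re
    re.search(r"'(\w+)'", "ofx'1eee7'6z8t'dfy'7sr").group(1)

'1eee7'

The match spans [3:10] → "'1eee7'".
Captured: group 1 = '1eee7'.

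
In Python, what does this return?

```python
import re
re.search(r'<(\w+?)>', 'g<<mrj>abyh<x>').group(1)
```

'mrj'

The match spans [2:7] → '<mrj>'.
Captured: group 1 = 'mrj'.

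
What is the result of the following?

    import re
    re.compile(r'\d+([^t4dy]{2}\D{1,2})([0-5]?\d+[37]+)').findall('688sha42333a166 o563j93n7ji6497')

The pattern matches one or more of a digit; then exactly 2 of any character except [t4dy], then 1 to 2 of a non-digit (captured); then optionally a character in [0-5], then one or more of a digit, then one or more of one of [37] (captured).
Walking the string: at [0:11] match '688sha42333', groups = ('sha', '42333'); at [12:20] match '166 o563', groups = ('6 o', '563'); at [21:31] match '93n7ji6497', groups = ('n7ji', '6497').
Multiple groups make `findall` return tuples — one 2-tuple for each match.

[('sha', '42333'), ('6 o', '563'), ('n7ji', '6497')]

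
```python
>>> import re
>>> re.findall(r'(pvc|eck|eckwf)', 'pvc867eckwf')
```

Alternation tries branches left to right and keeps the first one that lets the overall match succeed at that position.
`findall` collects group 1 from each match (2 total).

['pvc', 'eck']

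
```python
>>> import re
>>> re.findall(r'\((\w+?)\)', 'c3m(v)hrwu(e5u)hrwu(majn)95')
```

Because there's exactly one group, `findall` drops the full match and keeps group 1 from each hit.

['v', 'e5u', 'majn']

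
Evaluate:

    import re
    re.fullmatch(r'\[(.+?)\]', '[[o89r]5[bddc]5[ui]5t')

`re.fullmatch` is like wrapping the pattern in `^…$` (in single-line mode).
Here the string isn't matched end-to-end, so the call returns None.

None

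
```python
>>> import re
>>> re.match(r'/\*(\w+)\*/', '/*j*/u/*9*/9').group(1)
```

'j'

With `match`, the pattern is implicitly anchored at the beginning.
The match spans [0:5] → '/*j*/'.
Captured: group 1 = 'j'.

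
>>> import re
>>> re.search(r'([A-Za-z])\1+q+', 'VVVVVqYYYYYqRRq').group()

'VVVVVq'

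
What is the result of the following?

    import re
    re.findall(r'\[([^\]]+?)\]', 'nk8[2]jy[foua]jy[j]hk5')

['2', 'foua', 'j']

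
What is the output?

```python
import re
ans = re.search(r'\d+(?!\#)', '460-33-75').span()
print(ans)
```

(0, 3)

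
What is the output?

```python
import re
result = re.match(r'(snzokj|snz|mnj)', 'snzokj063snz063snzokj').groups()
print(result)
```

('snzokj',)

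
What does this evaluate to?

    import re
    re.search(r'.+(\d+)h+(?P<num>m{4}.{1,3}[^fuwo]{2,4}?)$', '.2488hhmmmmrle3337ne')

Here the pattern never matches, so the call returns None.

None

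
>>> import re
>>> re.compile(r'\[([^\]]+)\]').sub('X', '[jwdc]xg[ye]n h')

Matches: at [0:6] → '[jwdc]'; at [8:12] → '[ye]'.
Each match is replaced by 'X'.

'XxgXn h'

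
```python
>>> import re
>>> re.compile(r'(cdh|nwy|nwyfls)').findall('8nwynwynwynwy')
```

['nwy', 'nwy', 'nwy', 'nwy']

Walking the string: at [1:4] match 'nwy', group 1 = 'nwy'; at [4:7] match 'nwy', group 1 = 'nwy'; at [7:10] match 'nwy', group 1 = 'nwy'; at [10:13] match 'nwy', group 1 = 'nwy'.
With a single group, `findall` returns only what that group captured — 4 items.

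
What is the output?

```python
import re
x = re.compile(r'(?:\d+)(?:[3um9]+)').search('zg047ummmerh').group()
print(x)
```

This matches one or more of a digit (non-capturing group); then one or more of one of [3um9] (non-capturing group).
Unlike `match`, `search` isn't anchored — it looks for the pattern anywhere in the string.
The match spans [2:9] → '047ummm'.

047ummm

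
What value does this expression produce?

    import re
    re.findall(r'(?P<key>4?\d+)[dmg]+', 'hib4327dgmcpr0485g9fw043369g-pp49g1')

Because there's exactly one group, `findall` drops the full match and keeps group 1 from each hit.

['4327', '0485', '043369', '49']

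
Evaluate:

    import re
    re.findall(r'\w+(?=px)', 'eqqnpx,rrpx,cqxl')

['eqqn', 'rr']

The `(?=…)`/`(?<=…)` assertion just peeks at neighbouring text; it doesn't advance the match position.
Matches: at [0:4] → 'eqqn'; at [7:9] → 'rr'.
No capturing groups, so `findall` returns the 2 full match strings.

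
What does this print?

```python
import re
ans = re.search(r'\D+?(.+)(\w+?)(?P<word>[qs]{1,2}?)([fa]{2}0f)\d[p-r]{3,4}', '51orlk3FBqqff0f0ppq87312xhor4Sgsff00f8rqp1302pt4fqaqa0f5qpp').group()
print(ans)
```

orlk3FBqqff0f0ppq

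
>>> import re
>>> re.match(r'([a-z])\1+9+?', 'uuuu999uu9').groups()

('u',)

`\1` has to match the exact text group 1 already captured.
`match` is anchored at position 0; if the pattern doesn't fit there, it returns None.
The match spans [0:5] → 'uuuu9'.
Captured: group 1 = 'u'.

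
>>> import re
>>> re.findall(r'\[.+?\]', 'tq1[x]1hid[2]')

['[x]', '[2]']

The `?` after the quantifier makes it lazy — it takes as little as possible before letting the rest of the pattern try.
With no groups in the pattern, `findall` gives back each whole match — 2 here.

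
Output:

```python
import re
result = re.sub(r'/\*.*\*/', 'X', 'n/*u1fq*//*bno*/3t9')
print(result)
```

Each match is replaced by 'X'.

nX3t9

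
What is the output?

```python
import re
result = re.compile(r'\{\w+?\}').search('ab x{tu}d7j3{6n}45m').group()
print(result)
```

{tu}

The match spans [4:8] → '{tu}'.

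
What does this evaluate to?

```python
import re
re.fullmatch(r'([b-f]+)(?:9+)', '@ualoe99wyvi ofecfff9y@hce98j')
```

This matches one or more of a character in [b-f] (captured); then one or more of a literal '9' (non-capturing group).
`fullmatch` succeeds only if the pattern covers the string from start to end.
Here the string isn't matched end-to-end, so the call returns None.

None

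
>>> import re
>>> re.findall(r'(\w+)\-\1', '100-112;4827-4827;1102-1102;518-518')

['4827', '1102', '518']

`\1` has to match the exact text group 1 already captured.
With a single group, `findall` returns only what that group captured — 3 items.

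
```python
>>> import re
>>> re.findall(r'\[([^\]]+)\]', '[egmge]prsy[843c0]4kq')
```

['egmge', '843c0']

Scanning left to right: at [0:7] match '[egmge]', group 1 = 'egmge'; at [11:18] match '[843c0]', group 1 = '843c0'.
`findall` collects group 1 from each match (2 total).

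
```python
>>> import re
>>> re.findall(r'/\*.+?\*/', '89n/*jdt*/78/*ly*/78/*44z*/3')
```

['/*jdt*/', '/*ly*/', '/*44z*/']

With no groups in the pattern, `findall` gives back each whole match — 3 here.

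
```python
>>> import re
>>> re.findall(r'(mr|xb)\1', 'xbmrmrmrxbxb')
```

`\1` has to match the exact text group 1 already captured.
`findall` collects group 1 from each match (2 total).

['mr', 'xb']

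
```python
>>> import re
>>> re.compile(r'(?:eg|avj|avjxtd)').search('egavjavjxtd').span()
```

(0, 2)

`re.search` scans for the first position where the pattern succeeds.
The match spans [0:2] → 'eg'.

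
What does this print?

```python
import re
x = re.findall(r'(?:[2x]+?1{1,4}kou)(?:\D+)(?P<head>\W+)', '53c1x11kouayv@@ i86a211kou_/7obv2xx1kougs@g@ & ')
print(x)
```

[' ', '/', ' ']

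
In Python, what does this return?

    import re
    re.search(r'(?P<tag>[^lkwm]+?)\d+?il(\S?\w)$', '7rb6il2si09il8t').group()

'2si09il8t'

The pattern matches one or more of any character except [lkwm] (lazy) (captured as 'tag'); then one or more of a digit (lazy), then the literal 'il'; then optionally a non-whitespace character, then a word character (captured); then anchored at the end.
Unlike `match`, `search` isn't anchored — it looks for the pattern anywhere in the string.
The match spans [6:15] → '2si09il8t'.
Captured: group 1 = '2si', group 2 = '8t'.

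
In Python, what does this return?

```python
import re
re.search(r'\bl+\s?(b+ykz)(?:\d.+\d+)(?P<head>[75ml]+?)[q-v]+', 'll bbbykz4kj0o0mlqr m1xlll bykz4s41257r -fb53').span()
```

(0, 39)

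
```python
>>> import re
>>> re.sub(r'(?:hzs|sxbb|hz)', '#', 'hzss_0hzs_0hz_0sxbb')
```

'#s_0#_0#_0#'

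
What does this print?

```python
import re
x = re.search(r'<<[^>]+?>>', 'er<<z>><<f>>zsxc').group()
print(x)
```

`search` walks the string left to right and returns the first match it finds.
The match spans [2:7] → '<<z>>'.

<<z>>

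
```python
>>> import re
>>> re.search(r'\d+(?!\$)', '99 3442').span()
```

(0, 2)

The negative lookahead/lookbehind blocks any match where the forbidden context is present.
Unlike `match`, `search` isn't anchored — it looks for the pattern anywhere in the string.
The match spans [0:2] → '99'.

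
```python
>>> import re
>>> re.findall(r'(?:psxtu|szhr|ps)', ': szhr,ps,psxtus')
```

['szhr', 'ps', 'psxtu']

`|` is ordered: at each position the engine commits to the first alternative that works.
With no groups in the pattern, `findall` gives back each whole match — 3 here.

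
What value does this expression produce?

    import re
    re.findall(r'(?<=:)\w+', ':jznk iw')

['jznk']

Lookahead/lookbehind check context without consuming it, so the matched span excludes the asserted characters.
`findall` yields the raw match text (1 of them) because the pattern has no groups.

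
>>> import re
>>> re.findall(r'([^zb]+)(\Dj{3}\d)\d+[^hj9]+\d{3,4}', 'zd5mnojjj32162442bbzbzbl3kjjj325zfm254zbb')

[('d5mn', 'ojjj3'), ('l3', 'kjjj3')]

The pattern matches one or more of any character except [zb] (captured); then a non-digit, then exactly 3 of a literal 'j', then a digit (captured); then one or more of a digit, then one or more of any character except [hj9], then 3 to 4 of a digit.
Scanning left to right: at [1:17] match 'd5mnojjj32162442', groups = ('d5mn', 'ojjj3'); at [23:38] match 'l3kjjj325zfm254', groups = ('l3', 'kjjj3').
2 groups means each result is a tuple of 2 captured strings — 2 here.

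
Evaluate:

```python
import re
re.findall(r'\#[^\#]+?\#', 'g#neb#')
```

['#neb#']

Since nothing is captured, `findall` lists the 1 matched substring directly.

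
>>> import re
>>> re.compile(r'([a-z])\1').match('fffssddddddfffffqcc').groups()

('f',)

The match spans [0:2] → 'ff'.
Captured: group 1 = 'f'.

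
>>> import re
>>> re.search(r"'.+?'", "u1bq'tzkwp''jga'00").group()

The match spans [4:11] → "'tzkwp'".

"'tzkwp'"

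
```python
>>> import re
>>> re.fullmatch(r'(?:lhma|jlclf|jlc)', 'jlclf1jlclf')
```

`fullmatch` succeeds only if the pattern covers the string from start to end.
Here the string isn't matched end-to-end, so the call returns None.

None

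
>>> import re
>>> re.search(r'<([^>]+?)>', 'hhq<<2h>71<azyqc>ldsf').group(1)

'<2h'

`re.search` tries every starting position until one works.
The match spans [3:8] → '<<2h>'.
Captured: group 1 = '<2h'.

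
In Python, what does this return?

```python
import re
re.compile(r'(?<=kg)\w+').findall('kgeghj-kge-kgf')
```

['eghj', 'e', 'f']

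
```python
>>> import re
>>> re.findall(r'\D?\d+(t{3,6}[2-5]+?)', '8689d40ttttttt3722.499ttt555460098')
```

['ttt5']

A non-greedy quantifier consumes as few characters as it can — just enough that the remainder of the pattern still matches from where it stops; whatever follows it matches normally.
`findall` collects group 1 from the one match (1 total).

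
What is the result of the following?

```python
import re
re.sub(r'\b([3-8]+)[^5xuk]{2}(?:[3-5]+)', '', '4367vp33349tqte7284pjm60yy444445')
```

'9tqte7284pjm60yy444445'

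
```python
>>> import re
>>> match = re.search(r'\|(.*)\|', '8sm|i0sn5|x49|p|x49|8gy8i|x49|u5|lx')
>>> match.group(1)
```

`search` walks the string left to right and returns the first match it finds.
The match spans [3:33] → '|i0sn5|x49|p|x49|8gy8i|x49|u5|'.
Captured: group 1 = 'i0sn5|x49|p|x49|8gy8i|x49|u5'.

'i0sn5|x49|p|x49|8gy8i|x49|u5'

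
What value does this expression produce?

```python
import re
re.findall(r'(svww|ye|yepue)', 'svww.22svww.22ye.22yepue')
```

['svww', 'svww', 'ye', 'ye']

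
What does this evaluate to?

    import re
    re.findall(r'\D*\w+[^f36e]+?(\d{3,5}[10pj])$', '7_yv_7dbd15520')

['5520']

With a single group, `findall` returns only what that group captured — 1 item.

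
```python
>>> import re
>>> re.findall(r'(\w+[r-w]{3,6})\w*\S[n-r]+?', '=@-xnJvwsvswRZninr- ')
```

With a single group, `findall` returns only what that group captured — 1 item.

['xnJvwsvsw']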